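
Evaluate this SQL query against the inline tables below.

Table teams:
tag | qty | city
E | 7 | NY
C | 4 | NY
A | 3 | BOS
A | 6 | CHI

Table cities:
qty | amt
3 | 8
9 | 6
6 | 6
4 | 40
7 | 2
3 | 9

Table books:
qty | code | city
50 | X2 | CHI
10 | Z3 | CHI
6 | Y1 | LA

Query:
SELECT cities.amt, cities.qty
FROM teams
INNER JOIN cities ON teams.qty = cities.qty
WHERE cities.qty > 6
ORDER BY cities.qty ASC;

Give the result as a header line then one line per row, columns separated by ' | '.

After JOIN cities (5 rows):
teams.tag | teams.qty | teams.city | cities.qty | cities.amt
E | 7 | NY | 7 | 2
C | 4 | NY | 4 | 40
A | 3 | BOS | 3 | 8
A | 3 | BOS | 3 | 9
A | 6 | CHI | 6 | 6
After WHERE (1 rows):
teams.tag | teams.qty | teams.city | cities.qty | cities.amt
E | 7 | NY | 7 | 2
After SELECT (1 rows):
cities.amt | cities.qty
2 | 7
After ORDER BY (1 rows):
cities.amt | cities.qty
2 | 7

== RESULT ==
cities.amt | cities.qty
2 | 7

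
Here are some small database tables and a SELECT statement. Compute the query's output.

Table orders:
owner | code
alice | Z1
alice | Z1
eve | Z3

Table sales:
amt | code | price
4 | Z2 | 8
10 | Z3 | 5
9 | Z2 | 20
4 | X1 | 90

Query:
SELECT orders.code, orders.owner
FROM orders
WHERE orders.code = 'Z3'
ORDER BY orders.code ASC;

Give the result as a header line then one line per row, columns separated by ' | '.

== RESULT ==
orders.code | orders.owner
Z3 | eve

Derivation:
After WHERE (1 rows):
orders.owner | orders.code
eve | Z3
After SELECT (1 rows):
orders.code | orders.owner
Z3 | eve
After ORDER BY (1 rows):
orders.code | orders.owner
Z3 | eve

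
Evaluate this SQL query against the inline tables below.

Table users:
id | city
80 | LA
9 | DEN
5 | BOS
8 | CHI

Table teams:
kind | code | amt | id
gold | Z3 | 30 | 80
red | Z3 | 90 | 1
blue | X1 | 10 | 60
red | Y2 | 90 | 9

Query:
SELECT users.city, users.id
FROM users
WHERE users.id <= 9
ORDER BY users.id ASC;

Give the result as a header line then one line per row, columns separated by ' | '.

After WHERE (3 rows):
users.id | users.city
9 | DEN
5 | BOS
8 | CHI
After SELECT (3 rows):
users.city | users.id
DEN | 9
BOS | 5
CHI | 8
After ORDER BY (3 rows):
users.city | users.id
BOS | 5
CHI | 8
DEN | 9

== RESULT ==
users.city | users.id
BOS | 5
CHI | 8
DEN | 9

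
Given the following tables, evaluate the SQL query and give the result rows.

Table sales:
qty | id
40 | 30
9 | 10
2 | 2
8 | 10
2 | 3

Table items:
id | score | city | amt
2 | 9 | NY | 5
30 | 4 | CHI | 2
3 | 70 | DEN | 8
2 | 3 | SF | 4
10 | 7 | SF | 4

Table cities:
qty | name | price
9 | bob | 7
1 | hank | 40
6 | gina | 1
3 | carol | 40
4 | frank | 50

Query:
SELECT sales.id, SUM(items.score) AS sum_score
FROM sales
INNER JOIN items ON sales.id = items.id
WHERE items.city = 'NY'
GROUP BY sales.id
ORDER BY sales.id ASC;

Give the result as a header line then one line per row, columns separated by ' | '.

== RESULT ==
sales.id | sum_score
2 | 9

Derivation:
After JOIN items (6 rows):
sales.qty | sales.id | items.id | items.score | items.city | items.amt
40 | 30 | 30 | 4 | CHI | 2
9 | 10 | 10 | 7 | SF | 4
2 | 2 | 2 | 9 | NY | 5
2 | 2 | 2 | 3 | SF | 4
8 | 10 | 10 | 7 | SF | 4
2 | 3 | 3 | 70 | DEN | 8
After WHERE (1 rows):
sales.qty | sales.id | items.id | items.score | items.city | items.amt
2 | 2 | 2 | 9 | NY | 5
After GROUP BY (1 rows):
sales.id | sum_score
2 | 9
After ORDER BY (1 rows):
sales.id | sum_score
2 | 9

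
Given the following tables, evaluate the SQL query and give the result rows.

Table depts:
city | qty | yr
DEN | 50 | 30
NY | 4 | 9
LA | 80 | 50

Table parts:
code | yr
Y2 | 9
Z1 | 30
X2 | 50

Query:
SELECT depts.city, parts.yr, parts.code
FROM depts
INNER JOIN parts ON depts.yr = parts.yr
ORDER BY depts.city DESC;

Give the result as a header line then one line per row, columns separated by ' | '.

== RESULT ==
depts.city | parts.yr | parts.code
NY | 9 | Y2
LA | 50 | X2
DEN | 30 | Z1

Derivation:
After JOIN parts (3 rows):
depts.city | depts.qty | depts.yr | parts.code | parts.yr
DEN | 50 | 30 | Z1 | 30
NY | 4 | 9 | Y2 | 9
LA | 80 | 50 | X2 | 50
After SELECT (3 rows):
depts.city | parts.yr | parts.code
DEN | 30 | Z1
NY | 9 | Y2
LA | 50 | X2
After ORDER BY (3 rows):
depts.city | parts.yr | parts.code
NY | 9 | Y2
LA | 50 | X2
DEN | 30 | Z1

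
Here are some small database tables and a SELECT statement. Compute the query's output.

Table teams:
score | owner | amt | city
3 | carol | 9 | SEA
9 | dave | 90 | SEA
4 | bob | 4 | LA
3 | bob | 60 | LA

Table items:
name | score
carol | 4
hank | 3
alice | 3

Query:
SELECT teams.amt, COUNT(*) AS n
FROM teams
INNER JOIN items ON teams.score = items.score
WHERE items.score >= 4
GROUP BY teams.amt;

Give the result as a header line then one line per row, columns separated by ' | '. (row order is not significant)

== RESULT ==
teams.amt | n
4 | 1

Derivation:
After JOIN items (5 rows):
teams.score | teams.owner | teams.amt | teams.city | items.name | items.score
3 | carol | 9 | SEA | hank | 3
3 | carol | 9 | SEA | alice | 3
4 | bob | 4 | LA | carol | 4
3 | bob | 60 | LA | hank | 3
3 | bob | 60 | LA | alice | 3
After WHERE (1 rows):
teams.score | teams.owner | teams.amt | teams.city | items.name | items.score
4 | bob | 4 | LA | carol | 4
After GROUP BY (1 rows):
teams.amt | n
4 | 1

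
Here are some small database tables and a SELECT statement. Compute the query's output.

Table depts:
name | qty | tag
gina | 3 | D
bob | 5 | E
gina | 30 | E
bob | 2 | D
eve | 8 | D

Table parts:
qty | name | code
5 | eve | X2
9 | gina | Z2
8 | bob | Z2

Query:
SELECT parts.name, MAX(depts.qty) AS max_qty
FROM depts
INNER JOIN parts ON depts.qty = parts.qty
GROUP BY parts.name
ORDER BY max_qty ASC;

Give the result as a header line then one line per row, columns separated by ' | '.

== RESULT ==
parts.name | max_qty
eve | 5
bob | 8

Derivation:
After JOIN parts (2 rows):
depts.name | depts.qty | depts.tag | parts.qty | parts.name | parts.code
bob | 5 | E | 5 | eve | X2
eve | 8 | D | 8 | bob | Z2
After GROUP BY (2 rows):
parts.name | max_qty
eve | 5
bob | 8
After ORDER BY (2 rows):
parts.name | max_qty
eve | 5
bob | 8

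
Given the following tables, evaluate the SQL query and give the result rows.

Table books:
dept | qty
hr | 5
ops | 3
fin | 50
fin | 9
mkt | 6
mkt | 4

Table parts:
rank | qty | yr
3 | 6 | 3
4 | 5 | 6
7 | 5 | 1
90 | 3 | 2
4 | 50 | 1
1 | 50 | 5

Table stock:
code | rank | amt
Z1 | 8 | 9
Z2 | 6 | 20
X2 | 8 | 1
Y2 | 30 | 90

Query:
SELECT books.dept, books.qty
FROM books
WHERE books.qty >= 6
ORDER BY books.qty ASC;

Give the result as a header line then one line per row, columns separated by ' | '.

== RESULT ==
books.dept | books.qty
mkt | 6
fin | 9
fin | 50

Derivation:
After WHERE (3 rows):
books.dept | books.qty
fin | 50
fin | 9
mkt | 6
After SELECT (3 rows):
books.dept | books.qty
fin | 50
fin | 9
mkt | 6
After ORDER BY (3 rows):
books.dept | books.qty
mkt | 6
fin | 9
fin | 50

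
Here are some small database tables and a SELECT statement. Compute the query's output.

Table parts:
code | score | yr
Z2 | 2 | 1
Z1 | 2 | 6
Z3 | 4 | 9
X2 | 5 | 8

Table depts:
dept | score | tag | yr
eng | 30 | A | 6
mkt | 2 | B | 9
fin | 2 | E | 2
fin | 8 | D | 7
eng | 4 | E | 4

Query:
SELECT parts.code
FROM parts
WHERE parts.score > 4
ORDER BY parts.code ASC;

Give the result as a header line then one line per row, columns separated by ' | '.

After WHERE (1 rows):
parts.code | parts.score | parts.yr
X2 | 5 | 8
After SELECT (1 rows):
parts.code
X2
After ORDER BY (1 rows):
parts.code
X2

== RESULT ==
parts.code
X2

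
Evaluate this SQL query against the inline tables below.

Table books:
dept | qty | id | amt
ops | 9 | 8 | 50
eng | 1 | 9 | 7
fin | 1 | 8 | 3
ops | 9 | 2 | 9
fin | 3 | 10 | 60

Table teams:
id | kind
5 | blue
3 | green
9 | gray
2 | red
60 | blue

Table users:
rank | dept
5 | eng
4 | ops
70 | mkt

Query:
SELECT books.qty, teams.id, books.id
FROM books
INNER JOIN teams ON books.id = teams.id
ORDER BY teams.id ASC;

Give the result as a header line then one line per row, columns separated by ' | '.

After JOIN teams (2 rows):
books.dept | books.qty | books.id | books.amt | teams.id | teams.kind
eng | 1 | 9 | 7 | 9 | gray
ops | 9 | 2 | 9 | 2 | red
After SELECT (2 rows):
books.qty | teams.id | books.id
1 | 9 | 9
9 | 2 | 2
After ORDER BY (2 rows):
books.qty | teams.id | books.id
9 | 2 | 2
1 | 9 | 9

== RESULT ==
books.qty | teams.id | books.id
9 | 2 | 2
1 | 9 | 9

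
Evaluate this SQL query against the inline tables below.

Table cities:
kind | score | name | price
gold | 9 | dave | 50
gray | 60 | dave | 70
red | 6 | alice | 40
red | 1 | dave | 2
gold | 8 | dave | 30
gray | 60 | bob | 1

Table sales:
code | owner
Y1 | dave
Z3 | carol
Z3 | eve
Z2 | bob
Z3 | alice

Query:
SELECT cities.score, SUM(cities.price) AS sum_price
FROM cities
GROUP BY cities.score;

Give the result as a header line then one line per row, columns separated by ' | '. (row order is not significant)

After GROUP BY (5 rows):
cities.score | sum_price
9 | 50
60 | 71
6 | 40
1 | 2
8 | 30

== RESULT ==
cities.score | sum_price
9 | 50
60 | 71
6 | 40
1 | 2
8 | 30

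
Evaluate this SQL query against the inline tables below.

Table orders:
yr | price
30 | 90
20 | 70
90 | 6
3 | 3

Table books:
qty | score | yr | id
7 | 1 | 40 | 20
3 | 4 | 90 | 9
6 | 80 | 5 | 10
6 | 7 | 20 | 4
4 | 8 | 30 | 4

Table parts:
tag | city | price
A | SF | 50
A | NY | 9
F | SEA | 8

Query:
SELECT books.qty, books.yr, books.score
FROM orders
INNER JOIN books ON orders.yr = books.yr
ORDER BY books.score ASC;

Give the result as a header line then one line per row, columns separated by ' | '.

== RESULT ==
books.qty | books.yr | books.score
3 | 90 | 4
6 | 20 | 7
4 | 30 | 8

Derivation:
After JOIN books (3 rows):
orders.yr | orders.price | books.qty | books.score | books.yr | books.id
30 | 90 | 4 | 8 | 30 | 4
20 | 70 | 6 | 7 | 20 | 4
90 | 6 | 3 | 4 | 90 | 9
After SELECT (3 rows):
books.qty | books.yr | books.score
4 | 30 | 8
6 | 20 | 7
3 | 90 | 4
After ORDER BY (3 rows):
books.qty | books.yr | books.score
3 | 90 | 4
6 | 20 | 7
4 | 30 | 8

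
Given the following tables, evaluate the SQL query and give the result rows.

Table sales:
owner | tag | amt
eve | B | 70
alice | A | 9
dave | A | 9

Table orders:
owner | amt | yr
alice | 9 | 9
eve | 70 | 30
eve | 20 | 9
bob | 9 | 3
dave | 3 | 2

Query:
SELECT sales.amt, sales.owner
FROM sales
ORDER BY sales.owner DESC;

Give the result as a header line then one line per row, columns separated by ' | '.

After SELECT (3 rows):
sales.amt | sales.owner
70 | eve
9 | alice
9 | dave
After ORDER BY (3 rows):
sales.amt | sales.owner
70 | eve
9 | dave
9 | alice

== RESULT ==
sales.amt | sales.owner
70 | eve
9 | dave
9 | alice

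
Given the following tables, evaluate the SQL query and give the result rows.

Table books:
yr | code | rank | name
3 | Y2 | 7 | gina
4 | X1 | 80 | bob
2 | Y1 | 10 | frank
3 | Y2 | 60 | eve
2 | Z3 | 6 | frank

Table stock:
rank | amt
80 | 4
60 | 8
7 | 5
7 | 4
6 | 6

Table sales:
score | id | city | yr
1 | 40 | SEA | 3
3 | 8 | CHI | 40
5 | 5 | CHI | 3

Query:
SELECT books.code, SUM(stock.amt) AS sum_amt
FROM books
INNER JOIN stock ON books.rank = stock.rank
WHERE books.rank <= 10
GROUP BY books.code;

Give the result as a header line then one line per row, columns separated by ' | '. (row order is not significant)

After JOIN stock (5 rows):
books.yr | books.code | books.rank | books.name | stock.rank | stock.amt
3 | Y2 | 7 | gina | 7 | 5
3 | Y2 | 7 | gina | 7 | 4
4 | X1 | 80 | bob | 80 | 4
3 | Y2 | 60 | eve | 60 | 8
2 | Z3 | 6 | frank | 6 | 6
After WHERE (3 rows):
books.yr | books.code | books.rank | books.name | stock.rank | stock.amt
3 | Y2 | 7 | gina | 7 | 5
3 | Y2 | 7 | gina | 7 | 4
2 | Z3 | 6 | frank | 6 | 6
After GROUP BY (2 rows):
books.code | sum_amt
Y2 | 9
Z3 | 6

== RESULT ==
books.code | sum_amt
Y2 | 9
Z3 | 6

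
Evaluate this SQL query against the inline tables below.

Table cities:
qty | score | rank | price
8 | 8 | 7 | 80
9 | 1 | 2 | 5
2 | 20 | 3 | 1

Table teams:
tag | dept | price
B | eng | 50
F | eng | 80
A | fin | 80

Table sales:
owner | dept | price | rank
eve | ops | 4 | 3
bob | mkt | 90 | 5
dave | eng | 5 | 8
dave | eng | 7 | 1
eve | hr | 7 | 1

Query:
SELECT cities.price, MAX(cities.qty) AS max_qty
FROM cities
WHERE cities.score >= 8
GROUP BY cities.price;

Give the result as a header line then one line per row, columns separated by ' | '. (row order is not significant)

After WHERE (2 rows):
cities.qty | cities.score | cities.rank | cities.price
8 | 8 | 7 | 80
2 | 20 | 3 | 1
After GROUP BY (2 rows):
cities.price | max_qty
80 | 8
1 | 2

== RESULT ==
cities.price | max_qty
80 | 8
1 | 2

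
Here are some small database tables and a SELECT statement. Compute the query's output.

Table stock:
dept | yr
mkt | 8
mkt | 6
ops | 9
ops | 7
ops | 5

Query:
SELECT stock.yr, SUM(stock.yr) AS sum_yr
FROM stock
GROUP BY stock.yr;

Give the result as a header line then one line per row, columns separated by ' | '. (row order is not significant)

After GROUP BY (5 rows):
stock.yr | sum_yr
8 | 8
6 | 6
9 | 9
7 | 7
5 | 5

== RESULT ==
stock.yr | sum_yr
8 | 8
6 | 6
9 | 9
7 | 7
5 | 5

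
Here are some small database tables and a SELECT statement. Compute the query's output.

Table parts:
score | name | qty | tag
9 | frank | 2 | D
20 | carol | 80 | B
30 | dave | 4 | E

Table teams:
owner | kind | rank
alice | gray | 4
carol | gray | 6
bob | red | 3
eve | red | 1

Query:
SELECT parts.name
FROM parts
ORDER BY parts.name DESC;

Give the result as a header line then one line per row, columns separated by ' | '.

== RESULT ==
parts.name
frank
dave
carol

Derivation:
After SELECT (3 rows):
parts.name
frank
carol
dave
After ORDER BY (3 rows):
parts.name
frank
dave
carol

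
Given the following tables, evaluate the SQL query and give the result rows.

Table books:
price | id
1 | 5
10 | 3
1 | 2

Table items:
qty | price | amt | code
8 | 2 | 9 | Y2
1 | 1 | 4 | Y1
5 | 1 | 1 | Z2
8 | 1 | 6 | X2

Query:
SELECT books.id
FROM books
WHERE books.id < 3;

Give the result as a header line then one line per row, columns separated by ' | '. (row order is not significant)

== RESULT ==
books.id
2

Derivation:
After WHERE (1 rows):
books.price | books.id
1 | 2
After SELECT (1 rows):
books.id
2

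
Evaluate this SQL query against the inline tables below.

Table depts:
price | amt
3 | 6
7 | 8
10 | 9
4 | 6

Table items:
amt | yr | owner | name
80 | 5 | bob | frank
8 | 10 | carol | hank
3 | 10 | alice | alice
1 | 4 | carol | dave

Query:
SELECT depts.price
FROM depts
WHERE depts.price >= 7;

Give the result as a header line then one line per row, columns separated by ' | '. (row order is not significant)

After WHERE (2 rows):
depts.price | depts.amt
7 | 8
10 | 9
After SELECT (2 rows):
depts.price
7
10

== RESULT ==
depts.price
7
10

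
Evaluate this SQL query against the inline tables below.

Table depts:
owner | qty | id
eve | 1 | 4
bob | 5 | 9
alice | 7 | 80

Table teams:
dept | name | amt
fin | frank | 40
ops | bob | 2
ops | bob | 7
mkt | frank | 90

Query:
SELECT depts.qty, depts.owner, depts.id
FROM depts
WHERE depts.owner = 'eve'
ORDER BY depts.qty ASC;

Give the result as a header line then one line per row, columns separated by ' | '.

== RESULT ==
depts.qty | depts.owner | depts.id
1 | eve | 4

Derivation:
After WHERE (1 rows):
depts.owner | depts.qty | depts.id
eve | 1 | 4
After SELECT (1 rows):
depts.qty | depts.owner | depts.id
1 | eve | 4
After ORDER BY (1 rows):
depts.qty | depts.owner | depts.id
1 | eve | 4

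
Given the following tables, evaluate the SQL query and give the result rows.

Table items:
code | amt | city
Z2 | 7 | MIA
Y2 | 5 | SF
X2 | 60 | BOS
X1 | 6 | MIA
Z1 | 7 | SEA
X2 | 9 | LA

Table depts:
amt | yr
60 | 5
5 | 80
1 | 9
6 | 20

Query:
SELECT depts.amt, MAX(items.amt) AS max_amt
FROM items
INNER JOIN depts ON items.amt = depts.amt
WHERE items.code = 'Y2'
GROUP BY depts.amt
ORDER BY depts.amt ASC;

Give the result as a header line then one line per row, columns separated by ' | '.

After JOIN depts (3 rows):
items.code | items.amt | items.city | depts.amt | depts.yr
Y2 | 5 | SF | 5 | 80
X2 | 60 | BOS | 60 | 5
X1 | 6 | MIA | 6 | 20
After WHERE (1 rows):
items.code | items.amt | items.city | depts.amt | depts.yr
Y2 | 5 | SF | 5 | 80
After GROUP BY (1 rows):
depts.amt | max_amt
5 | 5
After ORDER BY (1 rows):
depts.amt | max_amt
5 | 5

== RESULT ==
depts.amt | max_amt
5 | 5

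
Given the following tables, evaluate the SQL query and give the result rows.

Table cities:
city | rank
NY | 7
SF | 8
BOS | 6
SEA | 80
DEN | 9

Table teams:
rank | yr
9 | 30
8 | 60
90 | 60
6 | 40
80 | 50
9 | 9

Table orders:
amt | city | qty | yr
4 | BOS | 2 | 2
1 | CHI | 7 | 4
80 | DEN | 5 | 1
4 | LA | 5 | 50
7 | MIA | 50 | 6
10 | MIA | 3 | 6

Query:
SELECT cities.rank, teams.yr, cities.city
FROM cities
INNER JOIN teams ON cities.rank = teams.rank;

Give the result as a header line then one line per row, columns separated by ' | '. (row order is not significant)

After JOIN teams (5 rows):
cities.city | cities.rank | teams.rank | teams.yr
SF | 8 | 8 | 60
BOS | 6 | 6 | 40
SEA | 80 | 80 | 50
DEN | 9 | 9 | 30
DEN | 9 | 9 | 9
After SELECT (5 rows):
cities.rank | teams.yr | cities.city
8 | 60 | SF
6 | 40 | BOS
80 | 50 | SEA
9 | 30 | DEN
9 | 9 | DEN

== RESULT ==
cities.rank | teams.yr | cities.city
8 | 60 | SF
6 | 40 | BOS
80 | 50 | SEA
9 | 30 | DEN
9 | 9 | DEN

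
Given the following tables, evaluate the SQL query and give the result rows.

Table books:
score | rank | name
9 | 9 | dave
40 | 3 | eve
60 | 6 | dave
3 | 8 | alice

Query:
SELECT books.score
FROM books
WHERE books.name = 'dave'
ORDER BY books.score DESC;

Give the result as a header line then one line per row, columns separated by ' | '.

== RESULT ==
books.score
60
9

Derivation:
After WHERE (2 rows):
books.score | books.rank | books.name
9 | 9 | dave
60 | 6 | dave
After SELECT (2 rows):
books.score
9
60
After ORDER BY (2 rows):
books.score
60
9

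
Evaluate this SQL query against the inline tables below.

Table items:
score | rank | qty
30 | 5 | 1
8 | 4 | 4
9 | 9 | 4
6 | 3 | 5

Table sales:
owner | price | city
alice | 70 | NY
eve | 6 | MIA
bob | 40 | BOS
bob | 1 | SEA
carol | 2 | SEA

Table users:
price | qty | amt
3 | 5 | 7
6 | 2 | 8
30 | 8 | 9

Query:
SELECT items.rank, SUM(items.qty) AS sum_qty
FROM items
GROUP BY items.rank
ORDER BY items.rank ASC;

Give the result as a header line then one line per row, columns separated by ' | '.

== RESULT ==
items.rank | sum_qty
3 | 5
4 | 4
5 | 1
9 | 4

Derivation:
After GROUP BY (4 rows):
items.rank | sum_qty
5 | 1
4 | 4
9 | 4
3 | 5
After ORDER BY (4 rows):
items.rank | sum_qty
3 | 5
4 | 4
5 | 1
9 | 4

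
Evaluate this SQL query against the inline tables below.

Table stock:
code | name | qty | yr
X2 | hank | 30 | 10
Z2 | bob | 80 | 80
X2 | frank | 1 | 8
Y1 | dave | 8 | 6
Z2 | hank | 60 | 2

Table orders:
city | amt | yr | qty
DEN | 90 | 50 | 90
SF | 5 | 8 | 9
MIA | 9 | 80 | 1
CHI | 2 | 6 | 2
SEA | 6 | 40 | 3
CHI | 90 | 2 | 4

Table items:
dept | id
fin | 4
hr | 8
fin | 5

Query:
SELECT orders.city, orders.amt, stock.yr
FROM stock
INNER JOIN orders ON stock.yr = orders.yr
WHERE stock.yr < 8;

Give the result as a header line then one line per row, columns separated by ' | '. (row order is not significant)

After JOIN orders (4 rows):
stock.code | stock.name | stock.qty | stock.yr | orders.city | orders.amt | orders.yr | orders.qty
Z2 | bob | 80 | 80 | MIA | 9 | 80 | 1
X2 | frank | 1 | 8 | SF | 5 | 8 | 9
Y1 | dave | 8 | 6 | CHI | 2 | 6 | 2
Z2 | hank | 60 | 2 | CHI | 90 | 2 | 4
After WHERE (2 rows):
stock.code | stock.name | stock.qty | stock.yr | orders.city | orders.amt | orders.yr | orders.qty
Y1 | dave | 8 | 6 | CHI | 2 | 6 | 2
Z2 | hank | 60 | 2 | CHI | 90 | 2 | 4
After SELECT (2 rows):
orders.city | orders.amt | stock.yr
CHI | 2 | 6
CHI | 90 | 2

== RESULT ==
orders.city | orders.amt | stock.yr
CHI | 2 | 6
CHI | 90 | 2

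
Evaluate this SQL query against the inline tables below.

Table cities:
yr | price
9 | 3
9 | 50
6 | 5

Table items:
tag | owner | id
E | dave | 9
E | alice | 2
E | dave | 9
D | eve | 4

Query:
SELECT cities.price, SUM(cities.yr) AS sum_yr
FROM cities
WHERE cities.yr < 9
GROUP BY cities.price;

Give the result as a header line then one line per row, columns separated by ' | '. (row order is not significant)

After WHERE (1 rows):
cities.yr | cities.price
6 | 5
After GROUP BY (1 rows):
cities.price | sum_yr
5 | 6

== RESULT ==
cities.price | sum_yr
5 | 6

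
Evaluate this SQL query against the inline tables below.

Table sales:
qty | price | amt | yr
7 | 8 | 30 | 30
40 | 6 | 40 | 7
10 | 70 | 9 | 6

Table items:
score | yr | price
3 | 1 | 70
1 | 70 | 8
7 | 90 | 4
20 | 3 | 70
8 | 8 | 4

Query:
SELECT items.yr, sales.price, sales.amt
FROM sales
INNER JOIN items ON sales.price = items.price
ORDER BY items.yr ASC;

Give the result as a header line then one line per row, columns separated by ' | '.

After JOIN items (3 rows):
sales.qty | sales.price | sales.amt | sales.yr | items.score | items.yr | items.price
7 | 8 | 30 | 30 | 1 | 70 | 8
10 | 70 | 9 | 6 | 3 | 1 | 70
10 | 70 | 9 | 6 | 20 | 3 | 70
After SELECT (3 rows):
items.yr | sales.price | sales.amt
70 | 8 | 30
1 | 70 | 9
3 | 70 | 9
After ORDER BY (3 rows):
items.yr | sales.price | sales.amt
1 | 70 | 9
3 | 70 | 9
70 | 8 | 30

== RESULT ==
items.yr | sales.price | sales.amt
1 | 70 | 9
3 | 70 | 9
70 | 8 | 30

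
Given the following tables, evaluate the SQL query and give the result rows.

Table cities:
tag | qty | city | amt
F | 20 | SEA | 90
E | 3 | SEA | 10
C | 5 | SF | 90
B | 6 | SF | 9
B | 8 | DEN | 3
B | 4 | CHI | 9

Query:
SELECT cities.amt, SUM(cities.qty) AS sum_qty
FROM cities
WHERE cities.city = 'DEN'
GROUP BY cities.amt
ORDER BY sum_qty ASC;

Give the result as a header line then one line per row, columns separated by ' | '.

After WHERE (1 rows):
cities.tag | cities.qty | cities.city | cities.amt
B | 8 | DEN | 3
After GROUP BY (1 rows):
cities.amt | sum_qty
3 | 8
After ORDER BY (1 rows):
cities.amt | sum_qty
3 | 8

== RESULT ==
cities.amt | sum_qty
3 | 8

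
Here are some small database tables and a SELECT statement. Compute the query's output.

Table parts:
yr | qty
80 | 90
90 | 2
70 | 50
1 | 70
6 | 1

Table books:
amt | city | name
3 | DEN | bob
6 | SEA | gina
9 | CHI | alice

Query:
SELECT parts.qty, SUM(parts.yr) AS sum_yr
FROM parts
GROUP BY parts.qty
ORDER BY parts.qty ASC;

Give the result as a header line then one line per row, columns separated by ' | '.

After GROUP BY (5 rows):
parts.qty | sum_yr
90 | 80
2 | 90
50 | 70
70 | 1
1 | 6
After ORDER BY (5 rows):
parts.qty | sum_yr
1 | 6
2 | 90
50 | 70
70 | 1
90 | 80

== RESULT ==
parts.qty | sum_yr
1 | 6
2 | 90
50 | 70
70 | 1
90 | 80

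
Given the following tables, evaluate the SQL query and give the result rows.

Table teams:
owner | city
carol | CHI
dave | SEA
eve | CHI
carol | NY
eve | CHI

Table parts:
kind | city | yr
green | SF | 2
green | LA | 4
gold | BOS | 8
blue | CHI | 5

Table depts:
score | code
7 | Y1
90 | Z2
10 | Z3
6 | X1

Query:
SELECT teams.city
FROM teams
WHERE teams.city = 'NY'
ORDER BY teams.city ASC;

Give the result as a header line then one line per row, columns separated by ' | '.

After WHERE (1 rows):
teams.owner | teams.city
carol | NY
After SELECT (1 rows):
teams.city
NY
After ORDER BY (1 rows):
teams.city
NY

== RESULT ==
teams.city
NY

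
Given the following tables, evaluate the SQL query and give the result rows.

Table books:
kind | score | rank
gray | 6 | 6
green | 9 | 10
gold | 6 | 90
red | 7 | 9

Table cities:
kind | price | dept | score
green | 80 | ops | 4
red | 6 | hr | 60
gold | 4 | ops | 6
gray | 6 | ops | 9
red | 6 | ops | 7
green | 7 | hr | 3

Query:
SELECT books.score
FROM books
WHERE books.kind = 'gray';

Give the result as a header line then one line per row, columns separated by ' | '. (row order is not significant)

== RESULT ==
books.score
6

Derivation:
After WHERE (1 rows):
books.kind | books.score | books.rank
gray | 6 | 6
After SELECT (1 rows):
books.score
6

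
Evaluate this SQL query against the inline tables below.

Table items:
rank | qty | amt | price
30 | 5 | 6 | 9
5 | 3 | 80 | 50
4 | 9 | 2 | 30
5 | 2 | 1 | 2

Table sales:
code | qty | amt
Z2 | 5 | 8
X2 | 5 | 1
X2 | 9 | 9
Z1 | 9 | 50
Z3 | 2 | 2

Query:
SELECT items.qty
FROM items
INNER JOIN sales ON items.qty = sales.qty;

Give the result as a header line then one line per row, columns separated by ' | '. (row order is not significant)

== RESULT ==
items.qty
5
5
9
9
2

Derivation:
After JOIN sales (5 rows):
items.rank | items.qty | items.amt | items.price | sales.code | sales.qty | sales.amt
30 | 5 | 6 | 9 | Z2 | 5 | 8
30 | 5 | 6 | 9 | X2 | 5 | 1
4 | 9 | 2 | 30 | X2 | 9 | 9
4 | 9 | 2 | 30 | Z1 | 9 | 50
5 | 2 | 1 | 2 | Z3 | 2 | 2
After SELECT (5 rows):
items.qty
5
5
9
9
2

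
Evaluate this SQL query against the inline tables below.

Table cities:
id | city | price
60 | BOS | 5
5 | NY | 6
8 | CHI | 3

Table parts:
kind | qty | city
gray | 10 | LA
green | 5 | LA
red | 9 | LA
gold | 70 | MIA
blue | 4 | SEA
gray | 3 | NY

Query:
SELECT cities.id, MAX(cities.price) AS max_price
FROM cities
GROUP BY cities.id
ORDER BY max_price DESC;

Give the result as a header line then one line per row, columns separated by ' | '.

== RESULT ==
cities.id | max_price
5 | 6
60 | 5
8 | 3

Derivation:
After GROUP BY (3 rows):
cities.id | max_price
60 | 5
5 | 6
8 | 3
After ORDER BY (3 rows):
cities.id | max_price
5 | 6
60 | 5
8 | 3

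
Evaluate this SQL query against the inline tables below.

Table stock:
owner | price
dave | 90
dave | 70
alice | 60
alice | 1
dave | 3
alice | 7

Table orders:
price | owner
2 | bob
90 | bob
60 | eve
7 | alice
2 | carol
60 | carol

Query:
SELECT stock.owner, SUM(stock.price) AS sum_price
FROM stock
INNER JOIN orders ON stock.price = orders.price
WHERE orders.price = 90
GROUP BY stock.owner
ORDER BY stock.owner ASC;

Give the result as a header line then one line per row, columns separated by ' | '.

After JOIN orders (4 rows):
stock.owner | stock.price | orders.price | orders.owner
dave | 90 | 90 | bob
alice | 60 | 60 | eve
alice | 60 | 60 | carol
alice | 7 | 7 | alice
After WHERE (1 rows):
stock.owner | stock.price | orders.price | orders.owner
dave | 90 | 90 | bob
After GROUP BY (1 rows):
stock.owner | sum_price
dave | 90
After ORDER BY (1 rows):
stock.owner | sum_price
dave | 90

== RESULT ==
stock.owner | sum_price
dave | 90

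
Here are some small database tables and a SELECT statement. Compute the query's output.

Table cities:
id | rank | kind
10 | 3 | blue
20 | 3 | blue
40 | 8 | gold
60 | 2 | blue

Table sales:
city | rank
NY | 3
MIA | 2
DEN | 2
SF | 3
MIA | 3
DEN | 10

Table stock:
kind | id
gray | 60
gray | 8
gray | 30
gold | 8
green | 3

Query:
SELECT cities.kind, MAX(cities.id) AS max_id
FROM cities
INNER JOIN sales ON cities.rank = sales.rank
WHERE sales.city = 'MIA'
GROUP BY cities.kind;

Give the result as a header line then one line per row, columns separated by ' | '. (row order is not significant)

== RESULT ==
cities.kind | max_id
blue | 60

Derivation:
After JOIN sales (8 rows):
cities.id | cities.rank | cities.kind | sales.city | sales.rank
10 | 3 | blue | NY | 3
10 | 3 | blue | SF | 3
10 | 3 | blue | MIA | 3
20 | 3 | blue | NY | 3
20 | 3 | blue | SF | 3
20 | 3 | blue | MIA | 3
60 | 2 | blue | MIA | 2
60 | 2 | blue | DEN | 2
After WHERE (3 rows):
cities.id | cities.rank | cities.kind | sales.city | sales.rank
10 | 3 | blue | MIA | 3
20 | 3 | blue | MIA | 3
60 | 2 | blue | MIA | 2
After GROUP BY (1 rows):
cities.kind | max_id
blue | 60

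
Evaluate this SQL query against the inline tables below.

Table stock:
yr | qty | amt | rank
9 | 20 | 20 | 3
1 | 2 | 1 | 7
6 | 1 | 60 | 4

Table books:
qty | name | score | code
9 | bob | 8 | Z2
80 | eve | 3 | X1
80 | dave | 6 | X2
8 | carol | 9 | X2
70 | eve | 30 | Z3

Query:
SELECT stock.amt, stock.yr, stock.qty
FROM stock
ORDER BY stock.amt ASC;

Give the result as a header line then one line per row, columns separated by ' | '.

== RESULT ==
stock.amt | stock.yr | stock.qty
1 | 1 | 2
20 | 9 | 20
60 | 6 | 1

Derivation:
After SELECT (3 rows):
stock.amt | stock.yr | stock.qty
20 | 9 | 20
1 | 1 | 2
60 | 6 | 1
After ORDER BY (3 rows):
stock.amt | stock.yr | stock.qty
1 | 1 | 2
20 | 9 | 20
60 | 6 | 1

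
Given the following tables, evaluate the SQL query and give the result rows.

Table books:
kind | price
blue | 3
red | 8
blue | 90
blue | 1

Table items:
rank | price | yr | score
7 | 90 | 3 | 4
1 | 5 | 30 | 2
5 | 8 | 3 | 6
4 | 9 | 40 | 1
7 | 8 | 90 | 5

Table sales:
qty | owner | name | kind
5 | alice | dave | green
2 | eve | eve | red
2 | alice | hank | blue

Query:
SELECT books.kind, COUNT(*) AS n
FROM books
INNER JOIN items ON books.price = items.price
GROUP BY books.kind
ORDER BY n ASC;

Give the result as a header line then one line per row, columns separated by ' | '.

After JOIN items (3 rows):
books.kind | books.price | items.rank | items.price | items.yr | items.score
red | 8 | 5 | 8 | 3 | 6
red | 8 | 7 | 8 | 90 | 5
blue | 90 | 7 | 90 | 3 | 4
After GROUP BY (2 rows):
books.kind | n
red | 2
blue | 1
After ORDER BY (2 rows):
books.kind | n
blue | 1
red | 2

== RESULT ==
books.kind | n
blue | 1
red | 2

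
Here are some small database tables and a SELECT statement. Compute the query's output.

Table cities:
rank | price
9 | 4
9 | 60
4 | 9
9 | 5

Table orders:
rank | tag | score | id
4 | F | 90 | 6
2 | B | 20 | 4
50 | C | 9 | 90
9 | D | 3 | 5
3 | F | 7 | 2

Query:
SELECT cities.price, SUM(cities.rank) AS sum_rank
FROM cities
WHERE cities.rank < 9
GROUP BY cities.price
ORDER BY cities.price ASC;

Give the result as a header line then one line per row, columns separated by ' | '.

== RESULT ==
cities.price | sum_rank
9 | 4

Derivation:
After WHERE (1 rows):
cities.rank | cities.price
4 | 9
After GROUP BY (1 rows):
cities.price | sum_rank
9 | 4
After ORDER BY (1 rows):
cities.price | sum_rank
9 | 4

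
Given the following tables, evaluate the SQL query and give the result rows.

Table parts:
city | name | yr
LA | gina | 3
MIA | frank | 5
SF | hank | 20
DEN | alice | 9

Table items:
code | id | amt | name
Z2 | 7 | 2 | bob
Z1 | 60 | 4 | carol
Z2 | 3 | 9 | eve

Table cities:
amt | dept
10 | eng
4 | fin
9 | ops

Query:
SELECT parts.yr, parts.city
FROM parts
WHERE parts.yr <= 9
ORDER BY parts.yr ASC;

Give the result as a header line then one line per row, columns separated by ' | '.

After WHERE (3 rows):
parts.city | parts.name | parts.yr
LA | gina | 3
MIA | frank | 5
DEN | alice | 9
After SELECT (3 rows):
parts.yr | parts.city
3 | LA
5 | MIA
9 | DEN
After ORDER BY (3 rows):
parts.yr | parts.city
3 | LA
5 | MIA
9 | DEN

== RESULT ==
parts.yr | parts.city
3 | LA
5 | MIA
9 | DEN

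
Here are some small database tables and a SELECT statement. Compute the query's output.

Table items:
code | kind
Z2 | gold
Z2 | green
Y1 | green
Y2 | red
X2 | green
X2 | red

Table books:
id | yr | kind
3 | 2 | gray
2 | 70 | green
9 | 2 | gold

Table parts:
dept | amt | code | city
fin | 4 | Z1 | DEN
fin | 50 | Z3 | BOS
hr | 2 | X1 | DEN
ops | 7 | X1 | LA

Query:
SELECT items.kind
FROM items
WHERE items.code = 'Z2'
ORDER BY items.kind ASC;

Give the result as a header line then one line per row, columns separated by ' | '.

== RESULT ==
items.kind
gold
green

Derivation:
After WHERE (2 rows):
items.code | items.kind
Z2 | gold
Z2 | green
After SELECT (2 rows):
items.kind
gold
green
After ORDER BY (2 rows):
items.kind
gold
green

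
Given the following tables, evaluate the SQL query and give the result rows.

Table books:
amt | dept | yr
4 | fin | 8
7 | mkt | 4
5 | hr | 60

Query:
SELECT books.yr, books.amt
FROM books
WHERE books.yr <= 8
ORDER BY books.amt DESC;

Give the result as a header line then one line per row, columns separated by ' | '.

== RESULT ==
books.yr | books.amt
4 | 7
8 | 4

Derivation:
After WHERE (2 rows):
books.amt | books.dept | books.yr
4 | fin | 8
7 | mkt | 4
After SELECT (2 rows):
books.yr | books.amt
8 | 4
4 | 7
After ORDER BY (2 rows):
books.yr | books.amt
4 | 7
8 | 4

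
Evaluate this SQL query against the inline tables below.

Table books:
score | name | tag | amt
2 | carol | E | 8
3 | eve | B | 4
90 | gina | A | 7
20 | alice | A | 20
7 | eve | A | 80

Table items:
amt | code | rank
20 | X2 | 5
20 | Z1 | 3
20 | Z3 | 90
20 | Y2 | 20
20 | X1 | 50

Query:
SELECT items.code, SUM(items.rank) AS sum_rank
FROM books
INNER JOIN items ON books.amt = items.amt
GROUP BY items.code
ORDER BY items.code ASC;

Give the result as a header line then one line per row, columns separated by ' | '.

After JOIN items (5 rows):
books.score | books.name | books.tag | books.amt | items.amt | items.code | items.rank
20 | alice | A | 20 | 20 | X2 | 5
20 | alice | A | 20 | 20 | Z1 | 3
20 | alice | A | 20 | 20 | Z3 | 90
20 | alice | A | 20 | 20 | Y2 | 20
20 | alice | A | 20 | 20 | X1 | 50
After GROUP BY (5 rows):
items.code | sum_rank
X2 | 5
Z1 | 3
Z3 | 90
Y2 | 20
X1 | 50
After ORDER BY (5 rows):
items.code | sum_rank
X1 | 50
X2 | 5
Y2 | 20
Z1 | 3
Z3 | 90

== RESULT ==
items.code | sum_rank
X1 | 50
X2 | 5
Y2 | 20
Z1 | 3
Z3 | 90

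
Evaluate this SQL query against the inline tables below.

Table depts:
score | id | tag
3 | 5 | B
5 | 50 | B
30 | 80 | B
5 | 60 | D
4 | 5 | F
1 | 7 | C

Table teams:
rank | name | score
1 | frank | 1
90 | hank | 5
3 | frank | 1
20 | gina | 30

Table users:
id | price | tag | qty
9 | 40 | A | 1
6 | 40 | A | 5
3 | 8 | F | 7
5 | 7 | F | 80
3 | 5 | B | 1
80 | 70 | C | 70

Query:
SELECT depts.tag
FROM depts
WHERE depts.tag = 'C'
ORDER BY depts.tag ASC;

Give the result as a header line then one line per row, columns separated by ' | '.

After WHERE (1 rows):
depts.score | depts.id | depts.tag
1 | 7 | C
After SELECT (1 rows):
depts.tag
C
After ORDER BY (1 rows):
depts.tag
C

== RESULT ==
depts.tag
C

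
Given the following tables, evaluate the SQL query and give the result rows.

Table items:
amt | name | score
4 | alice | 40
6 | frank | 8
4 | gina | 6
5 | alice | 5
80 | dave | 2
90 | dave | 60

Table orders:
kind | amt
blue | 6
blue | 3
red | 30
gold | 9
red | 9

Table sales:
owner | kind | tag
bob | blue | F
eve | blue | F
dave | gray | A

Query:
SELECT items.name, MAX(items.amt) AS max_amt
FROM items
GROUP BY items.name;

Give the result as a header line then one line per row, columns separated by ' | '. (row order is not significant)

After GROUP BY (4 rows):
items.name | max_amt
alice | 5
frank | 6
gina | 4
dave | 90

== RESULT ==
items.name | max_amt
alice | 5
frank | 6
gina | 4
dave | 90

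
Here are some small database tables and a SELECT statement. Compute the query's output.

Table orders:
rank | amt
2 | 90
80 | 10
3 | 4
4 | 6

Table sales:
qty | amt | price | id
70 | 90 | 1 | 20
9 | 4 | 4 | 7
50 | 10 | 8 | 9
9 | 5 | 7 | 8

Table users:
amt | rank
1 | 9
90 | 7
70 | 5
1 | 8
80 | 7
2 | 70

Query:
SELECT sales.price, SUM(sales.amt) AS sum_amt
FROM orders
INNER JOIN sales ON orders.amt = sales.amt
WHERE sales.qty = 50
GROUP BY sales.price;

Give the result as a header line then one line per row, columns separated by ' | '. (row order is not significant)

After JOIN sales (3 rows):
orders.rank | orders.amt | sales.qty | sales.amt | sales.price | sales.id
2 | 90 | 70 | 90 | 1 | 20
80 | 10 | 50 | 10 | 8 | 9
3 | 4 | 9 | 4 | 4 | 7
After WHERE (1 rows):
orders.rank | orders.amt | sales.qty | sales.amt | sales.price | sales.id
80 | 10 | 50 | 10 | 8 | 9
After GROUP BY (1 rows):
sales.price | sum_amt
8 | 10

== RESULT ==
sales.price | sum_amt
8 | 10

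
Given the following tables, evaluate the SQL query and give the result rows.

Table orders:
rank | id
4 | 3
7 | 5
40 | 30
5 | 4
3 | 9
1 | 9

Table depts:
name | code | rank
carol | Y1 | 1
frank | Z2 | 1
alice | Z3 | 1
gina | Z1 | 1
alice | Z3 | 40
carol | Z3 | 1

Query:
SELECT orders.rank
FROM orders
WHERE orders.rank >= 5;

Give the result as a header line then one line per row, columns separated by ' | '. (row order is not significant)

== RESULT ==
orders.rank
7
40
5

Derivation:
After WHERE (3 rows):
orders.rank | orders.id
7 | 5
40 | 30
5 | 4
After SELECT (3 rows):
orders.rank
7
40
5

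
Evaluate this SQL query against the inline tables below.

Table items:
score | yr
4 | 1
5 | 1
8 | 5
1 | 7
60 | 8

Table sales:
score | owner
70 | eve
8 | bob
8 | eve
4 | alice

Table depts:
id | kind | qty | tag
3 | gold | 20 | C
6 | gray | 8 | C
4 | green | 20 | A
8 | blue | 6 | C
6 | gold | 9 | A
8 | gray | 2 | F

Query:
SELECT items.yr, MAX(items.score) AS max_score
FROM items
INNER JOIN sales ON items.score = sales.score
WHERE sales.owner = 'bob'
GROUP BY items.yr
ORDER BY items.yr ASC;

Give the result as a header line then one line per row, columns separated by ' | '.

After JOIN sales (3 rows):
items.score | items.yr | sales.score | sales.owner
4 | 1 | 4 | alice
8 | 5 | 8 | bob
8 | 5 | 8 | eve
After WHERE (1 rows):
items.score | items.yr | sales.score | sales.owner
8 | 5 | 8 | bob
After GROUP BY (1 rows):
items.yr | max_score
5 | 8
After ORDER BY (1 rows):
items.yr | max_score
5 | 8

== RESULT ==
items.yr | max_score
5 | 8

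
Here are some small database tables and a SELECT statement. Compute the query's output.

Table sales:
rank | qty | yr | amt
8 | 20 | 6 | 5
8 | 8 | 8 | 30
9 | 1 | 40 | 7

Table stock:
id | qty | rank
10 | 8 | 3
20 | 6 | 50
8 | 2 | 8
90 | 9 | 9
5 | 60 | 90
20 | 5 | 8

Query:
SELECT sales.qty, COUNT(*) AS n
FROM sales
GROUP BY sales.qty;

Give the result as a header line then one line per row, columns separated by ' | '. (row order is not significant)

== RESULT ==
sales.qty | n
20 | 1
8 | 1
1 | 1

Derivation:
After GROUP BY (3 rows):
sales.qty | n
20 | 1
8 | 1
1 | 1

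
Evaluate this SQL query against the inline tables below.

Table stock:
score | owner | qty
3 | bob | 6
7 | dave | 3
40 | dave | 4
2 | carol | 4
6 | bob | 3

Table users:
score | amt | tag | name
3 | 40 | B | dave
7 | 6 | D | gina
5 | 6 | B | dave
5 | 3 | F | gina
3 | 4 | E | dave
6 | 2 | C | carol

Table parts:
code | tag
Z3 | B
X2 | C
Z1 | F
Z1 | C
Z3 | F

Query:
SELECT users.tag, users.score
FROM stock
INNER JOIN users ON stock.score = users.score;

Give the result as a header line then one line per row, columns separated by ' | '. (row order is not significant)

After JOIN users (4 rows):
stock.score | stock.owner | stock.qty | users.score | users.amt | users.tag | users.name
3 | bob | 6 | 3 | 40 | B | dave
3 | bob | 6 | 3 | 4 | E | dave
7 | dave | 3 | 7 | 6 | D | gina
6 | bob | 3 | 6 | 2 | C | carol
After SELECT (4 rows):
users.tag | users.score
B | 3
E | 3
D | 7
C | 6

== RESULT ==
users.tag | users.score
B | 3
E | 3
D | 7
C | 6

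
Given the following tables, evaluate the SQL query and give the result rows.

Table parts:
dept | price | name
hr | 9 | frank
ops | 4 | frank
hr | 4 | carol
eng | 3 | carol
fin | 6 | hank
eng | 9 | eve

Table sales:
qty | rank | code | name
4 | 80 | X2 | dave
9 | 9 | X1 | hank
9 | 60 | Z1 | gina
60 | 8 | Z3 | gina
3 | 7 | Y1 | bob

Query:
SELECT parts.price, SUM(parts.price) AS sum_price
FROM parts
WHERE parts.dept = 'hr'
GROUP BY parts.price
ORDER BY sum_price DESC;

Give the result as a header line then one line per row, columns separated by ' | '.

After WHERE (2 rows):
parts.dept | parts.price | parts.name
hr | 9 | frank
hr | 4 | carol
After GROUP BY (2 rows):
parts.price | sum_price
9 | 9
4 | 4
After ORDER BY (2 rows):
parts.price | sum_price
9 | 9
4 | 4

== RESULT ==
parts.price | sum_price
9 | 9
4 | 4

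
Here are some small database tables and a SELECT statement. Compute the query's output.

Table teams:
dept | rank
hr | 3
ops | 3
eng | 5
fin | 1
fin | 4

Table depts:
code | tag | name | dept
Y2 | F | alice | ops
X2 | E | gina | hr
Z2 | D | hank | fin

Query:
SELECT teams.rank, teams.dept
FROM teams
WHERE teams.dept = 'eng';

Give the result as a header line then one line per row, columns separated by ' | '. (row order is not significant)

== RESULT ==
teams.rank | teams.dept
5 | eng

Derivation:
After WHERE (1 rows):
teams.dept | teams.rank
eng | 5
After SELECT (1 rows):
teams.rank | teams.dept
5 | eng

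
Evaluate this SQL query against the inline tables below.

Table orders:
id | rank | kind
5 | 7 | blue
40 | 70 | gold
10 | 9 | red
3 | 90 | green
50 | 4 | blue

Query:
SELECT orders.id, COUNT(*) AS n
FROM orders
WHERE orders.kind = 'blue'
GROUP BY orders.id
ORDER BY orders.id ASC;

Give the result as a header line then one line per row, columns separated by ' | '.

== RESULT ==
orders.id | n
5 | 1
50 | 1

Derivation:
After WHERE (2 rows):
orders.id | orders.rank | orders.kind
5 | 7 | blue
50 | 4 | blue
After GROUP BY (2 rows):
orders.id | n
5 | 1
50 | 1
After ORDER BY (2 rows):
orders.id | n
5 | 1
50 | 1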